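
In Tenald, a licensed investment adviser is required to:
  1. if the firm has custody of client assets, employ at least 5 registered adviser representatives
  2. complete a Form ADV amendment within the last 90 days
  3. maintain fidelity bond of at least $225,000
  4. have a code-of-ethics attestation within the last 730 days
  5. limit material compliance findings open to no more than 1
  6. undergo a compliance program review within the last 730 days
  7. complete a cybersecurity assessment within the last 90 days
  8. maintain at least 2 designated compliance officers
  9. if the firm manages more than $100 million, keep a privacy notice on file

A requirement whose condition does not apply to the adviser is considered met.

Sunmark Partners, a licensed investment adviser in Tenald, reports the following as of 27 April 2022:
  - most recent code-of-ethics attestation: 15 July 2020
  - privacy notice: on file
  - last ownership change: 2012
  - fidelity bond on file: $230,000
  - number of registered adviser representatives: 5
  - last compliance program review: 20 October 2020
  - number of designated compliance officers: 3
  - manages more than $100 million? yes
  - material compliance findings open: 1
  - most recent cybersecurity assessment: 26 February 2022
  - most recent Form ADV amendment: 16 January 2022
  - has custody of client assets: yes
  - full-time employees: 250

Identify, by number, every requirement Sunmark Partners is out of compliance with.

1. condition 'has custody of client assets' holds; registered adviser representatives 5 ≥ 5 → met
2. Form ADV amendment 101 days ago vs limit 90 → not met
3. fidelity bond $230,000 ≥ $225,000 → met
4. code-of-ethics attestation 651 days ago vs limit 730 → met
5. material compliance findings open 1 ≤ 1 → met
6. compliance program review 554 days ago vs limit 730 → met
7. cybersecurity assessment 60 days ago vs limit 90 → met
8. designated compliance officers 3 ≥ 2 → met
9. condition 'manages more than $100 million' holds; privacy notice present → met
Not met: 2

2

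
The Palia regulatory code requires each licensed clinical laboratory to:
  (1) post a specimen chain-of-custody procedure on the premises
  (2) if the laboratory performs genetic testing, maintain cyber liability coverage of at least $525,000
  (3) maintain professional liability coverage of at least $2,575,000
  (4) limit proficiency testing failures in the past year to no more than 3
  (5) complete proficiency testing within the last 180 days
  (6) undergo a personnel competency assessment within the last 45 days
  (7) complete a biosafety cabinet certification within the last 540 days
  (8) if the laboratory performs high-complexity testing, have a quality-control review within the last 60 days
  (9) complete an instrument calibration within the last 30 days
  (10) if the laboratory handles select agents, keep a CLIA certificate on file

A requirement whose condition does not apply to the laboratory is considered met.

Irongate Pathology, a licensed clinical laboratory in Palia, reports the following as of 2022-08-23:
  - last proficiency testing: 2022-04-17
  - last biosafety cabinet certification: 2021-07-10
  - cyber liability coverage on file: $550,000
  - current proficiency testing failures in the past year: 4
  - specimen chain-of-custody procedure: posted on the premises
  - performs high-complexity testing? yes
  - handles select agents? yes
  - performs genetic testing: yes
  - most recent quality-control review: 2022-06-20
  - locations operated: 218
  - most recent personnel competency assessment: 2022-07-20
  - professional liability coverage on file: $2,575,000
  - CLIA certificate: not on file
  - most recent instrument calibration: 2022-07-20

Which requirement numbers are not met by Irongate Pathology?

1. specimen chain-of-custody procedure present → met
2. condition 'performs genetic testing' holds; cyber liability coverage $550,000 ≥ $525,000 → met
3. professional liability coverage $2,575,000 ≥ $2,575,000 → met
4. proficiency testing failures in the past year 4 > 3 → not met
5. proficiency testing 128 days ago vs limit 180 → met
6. personnel competency assessment 34 days ago vs limit 45 → met
7. biosafety cabinet certification 409 days ago vs limit 540 → met
8. condition 'performs high-complexity testing' holds; quality-control review 64 days ago vs limit 60 → not met
9. instrument calibration 34 days ago vs limit 30 → not met
10. condition 'handles select agents' holds; CLIA certificate absent → not met
Not met: 4, 8, 9, 10

4, 8, 9, 10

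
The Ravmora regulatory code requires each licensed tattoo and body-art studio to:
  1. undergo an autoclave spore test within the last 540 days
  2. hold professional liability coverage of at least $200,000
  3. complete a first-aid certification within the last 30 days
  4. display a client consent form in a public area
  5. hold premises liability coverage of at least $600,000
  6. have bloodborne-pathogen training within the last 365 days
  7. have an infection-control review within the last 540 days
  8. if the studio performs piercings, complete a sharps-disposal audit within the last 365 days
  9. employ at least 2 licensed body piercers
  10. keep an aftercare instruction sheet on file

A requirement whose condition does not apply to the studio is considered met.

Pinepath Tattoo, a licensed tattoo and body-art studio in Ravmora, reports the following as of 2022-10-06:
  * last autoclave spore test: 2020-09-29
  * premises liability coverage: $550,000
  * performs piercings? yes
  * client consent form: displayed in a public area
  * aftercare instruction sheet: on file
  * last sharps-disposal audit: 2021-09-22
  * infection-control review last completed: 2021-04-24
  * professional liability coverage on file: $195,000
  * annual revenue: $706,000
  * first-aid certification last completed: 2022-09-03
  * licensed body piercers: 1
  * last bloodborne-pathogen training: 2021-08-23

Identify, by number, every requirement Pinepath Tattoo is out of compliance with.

1, 2, 3, 5, 6, 8, 9

1. autoclave spore test 737 days ago vs limit 540 → not met
2. professional liability coverage $195,000 < $200,000 → not met
3. first-aid certification 33 days ago vs limit 30 → not met
4. client consent form present → met
5. premises liability coverage $550,000 < $600,000 → not met
6. bloodborne-pathogen training 409 days ago vs limit 365 → not met
7. infection-control review 530 days ago vs limit 540 → met
8. condition 'performs piercings' holds; sharps-disposal audit 379 days ago vs limit 365 → not met
9. licensed body piercers 1 < 2 → not met
10. aftercare instruction sheet present → met
Not met: 1, 2, 3, 5, 6, 8, 9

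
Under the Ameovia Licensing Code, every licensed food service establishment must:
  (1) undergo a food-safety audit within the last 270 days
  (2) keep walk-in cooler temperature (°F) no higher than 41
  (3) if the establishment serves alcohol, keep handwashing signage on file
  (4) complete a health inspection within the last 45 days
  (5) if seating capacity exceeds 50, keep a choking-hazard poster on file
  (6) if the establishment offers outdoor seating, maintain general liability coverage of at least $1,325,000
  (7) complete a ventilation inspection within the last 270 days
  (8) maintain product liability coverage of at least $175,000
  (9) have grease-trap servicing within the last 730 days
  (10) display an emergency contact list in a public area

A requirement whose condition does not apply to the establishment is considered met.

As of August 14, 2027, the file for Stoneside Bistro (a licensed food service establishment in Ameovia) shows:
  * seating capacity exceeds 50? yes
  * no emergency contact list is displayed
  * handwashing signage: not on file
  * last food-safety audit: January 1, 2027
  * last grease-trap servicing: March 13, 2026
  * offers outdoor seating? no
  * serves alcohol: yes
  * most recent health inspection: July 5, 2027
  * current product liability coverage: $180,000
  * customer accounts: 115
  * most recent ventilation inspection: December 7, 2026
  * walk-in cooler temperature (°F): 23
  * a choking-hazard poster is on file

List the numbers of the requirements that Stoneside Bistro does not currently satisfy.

3, 10

1. food-safety audit 225 days ago vs limit 270 → met
2. walk-in cooler temperature (°F) 23 ≤ 41 → met
3. condition 'serves alcohol' holds; handwashing signage absent → not met
4. health inspection 40 days ago vs limit 45 → met
5. condition 'seating capacity exceeds 50' holds; choking-hazard poster present → met
6. condition 'offers outdoor seating' does not hold → requirement n/a → met
7. ventilation inspection 250 days ago vs limit 270 → met
8. product liability coverage $180,000 ≥ $175,000 → met
9. grease-trap servicing 519 days ago vs limit 730 → met
10. emergency contact list absent → not met
Not met: 3, 10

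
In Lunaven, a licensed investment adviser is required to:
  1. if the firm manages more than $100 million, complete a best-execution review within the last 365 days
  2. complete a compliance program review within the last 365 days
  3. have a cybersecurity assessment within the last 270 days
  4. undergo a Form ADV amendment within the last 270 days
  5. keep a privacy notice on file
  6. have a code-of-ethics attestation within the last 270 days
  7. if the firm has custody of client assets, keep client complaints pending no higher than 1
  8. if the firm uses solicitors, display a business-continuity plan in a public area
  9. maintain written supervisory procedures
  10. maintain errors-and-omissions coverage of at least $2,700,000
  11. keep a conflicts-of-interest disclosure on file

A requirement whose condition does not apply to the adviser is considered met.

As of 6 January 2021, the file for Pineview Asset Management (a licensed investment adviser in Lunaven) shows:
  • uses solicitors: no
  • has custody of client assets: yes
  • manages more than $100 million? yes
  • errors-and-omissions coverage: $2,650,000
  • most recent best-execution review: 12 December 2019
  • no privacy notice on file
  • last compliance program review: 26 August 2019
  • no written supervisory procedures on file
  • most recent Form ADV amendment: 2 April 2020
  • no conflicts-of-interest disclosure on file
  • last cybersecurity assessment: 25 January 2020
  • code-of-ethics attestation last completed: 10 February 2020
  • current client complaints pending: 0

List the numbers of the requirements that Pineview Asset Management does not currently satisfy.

1, 2, 3, 4, 5, 6, 9, 10, 11

1. condition 'manages more than $100 million' holds; best-execution review 391 days ago vs limit 365 → not met
2. compliance program review 499 days ago vs limit 365 → not met
3. cybersecurity assessment 347 days ago vs limit 270 → not met
4. Form ADV amendment 279 days ago vs limit 270 → not met
5. privacy notice absent → not met
6. code-of-ethics attestation 331 days ago vs limit 270 → not met
7. condition 'has custody of client assets' holds; client complaints pending 0 ≤ 1 → met
8. condition 'uses solicitors' does not hold → requirement n/a → met
9. written supervisory procedures absent → not met
10. errors-and-omissions coverage $2,650,000 < $2,700,000 → not met
11. conflicts-of-interest disclosure absent → not met
Not met: 1, 2, 3, 4, 5, 6, 9, 10, 11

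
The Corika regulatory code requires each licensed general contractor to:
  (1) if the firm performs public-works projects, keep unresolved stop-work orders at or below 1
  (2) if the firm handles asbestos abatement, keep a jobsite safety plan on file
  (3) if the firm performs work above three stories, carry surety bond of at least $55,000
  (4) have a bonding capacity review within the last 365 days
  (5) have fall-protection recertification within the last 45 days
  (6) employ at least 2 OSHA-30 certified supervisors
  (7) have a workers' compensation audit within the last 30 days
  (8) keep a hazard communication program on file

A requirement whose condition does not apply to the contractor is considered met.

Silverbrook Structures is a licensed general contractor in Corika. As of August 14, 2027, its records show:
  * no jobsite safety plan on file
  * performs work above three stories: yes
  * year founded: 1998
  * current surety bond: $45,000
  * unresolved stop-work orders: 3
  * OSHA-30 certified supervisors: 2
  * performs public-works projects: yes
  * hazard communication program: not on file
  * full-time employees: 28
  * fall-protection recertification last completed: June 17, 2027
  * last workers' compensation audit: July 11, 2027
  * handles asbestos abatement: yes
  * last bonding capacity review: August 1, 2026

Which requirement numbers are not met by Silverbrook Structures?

1, 2, 3, 4, 5, 7, 8

1. condition 'performs public-works projects' holds; unresolved stop-work orders 3 > 1 → not met
2. condition 'handles asbestos abatement' holds; jobsite safety plan absent → not met
3. condition 'performs work above three stories' holds; surety bond $45,000 < $55,000 → not met
4. bonding capacity review 378 days ago vs limit 365 → not met
5. fall-protection recertification 58 days ago vs limit 45 → not met
6. OSHA-30 certified supervisors 2 ≥ 2 → met
7. workers' compensation audit 34 days ago vs limit 30 → not met
8. hazard communication program absent → not met
Not met: 1, 2, 3, 4, 5, 7, 8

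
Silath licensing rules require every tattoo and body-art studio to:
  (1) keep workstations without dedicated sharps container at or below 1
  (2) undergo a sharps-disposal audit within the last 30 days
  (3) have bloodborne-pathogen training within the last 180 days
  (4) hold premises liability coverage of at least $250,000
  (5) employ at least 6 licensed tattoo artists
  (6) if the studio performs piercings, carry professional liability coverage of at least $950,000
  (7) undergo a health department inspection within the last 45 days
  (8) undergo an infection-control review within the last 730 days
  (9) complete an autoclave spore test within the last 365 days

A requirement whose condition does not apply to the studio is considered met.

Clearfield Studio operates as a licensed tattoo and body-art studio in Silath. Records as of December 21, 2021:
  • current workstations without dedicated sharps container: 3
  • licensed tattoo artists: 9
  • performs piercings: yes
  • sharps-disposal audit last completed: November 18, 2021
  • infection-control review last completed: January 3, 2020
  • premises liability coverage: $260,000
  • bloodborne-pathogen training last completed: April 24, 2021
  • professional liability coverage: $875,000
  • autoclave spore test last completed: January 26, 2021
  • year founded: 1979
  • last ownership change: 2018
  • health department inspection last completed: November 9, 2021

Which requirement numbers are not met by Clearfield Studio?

1. workstations without dedicated sharps container 3 > 1 → not met
2. sharps-disposal audit 33 days ago vs limit 30 → not met
3. bloodborne-pathogen training 241 days ago vs limit 180 → not met
4. premises liability coverage $260,000 ≥ $250,000 → met
5. licensed tattoo artists 9 ≥ 6 → met
6. condition 'performs piercings' holds; professional liability coverage $875,000 < $950,000 → not met
7. health department inspection 42 days ago vs limit 45 → met
8. infection-control review 718 days ago vs limit 730 → met
9. autoclave spore test 329 days ago vs limit 365 → met
Not met: 1, 2, 3, 6

1, 2, 3, 6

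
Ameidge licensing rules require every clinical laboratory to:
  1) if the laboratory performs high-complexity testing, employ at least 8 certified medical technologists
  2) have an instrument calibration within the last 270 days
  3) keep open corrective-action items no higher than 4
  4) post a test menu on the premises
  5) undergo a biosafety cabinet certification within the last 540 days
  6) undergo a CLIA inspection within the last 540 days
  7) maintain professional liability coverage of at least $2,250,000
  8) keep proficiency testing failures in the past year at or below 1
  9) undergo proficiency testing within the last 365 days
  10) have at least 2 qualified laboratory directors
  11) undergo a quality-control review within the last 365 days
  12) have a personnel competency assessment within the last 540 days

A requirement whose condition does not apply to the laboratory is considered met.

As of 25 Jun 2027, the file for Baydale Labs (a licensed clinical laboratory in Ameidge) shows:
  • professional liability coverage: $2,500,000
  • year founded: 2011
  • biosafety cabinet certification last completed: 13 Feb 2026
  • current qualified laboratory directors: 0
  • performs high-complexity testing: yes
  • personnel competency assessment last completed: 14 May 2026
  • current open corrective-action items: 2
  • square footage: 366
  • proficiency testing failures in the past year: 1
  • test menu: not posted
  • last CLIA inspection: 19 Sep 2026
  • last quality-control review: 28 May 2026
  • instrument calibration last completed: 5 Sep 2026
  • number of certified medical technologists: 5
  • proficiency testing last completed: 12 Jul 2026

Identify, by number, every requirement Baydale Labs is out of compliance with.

1. condition 'performs high-complexity testing' holds; certified medical technologists 5 < 8 → not met
2. instrument calibration 293 days ago vs limit 270 → not met
3. open corrective-action items 2 ≤ 4 → met
4. test menu absent → not met
5. biosafety cabinet certification 497 days ago vs limit 540 → met
6. CLIA inspection 279 days ago vs limit 540 → met
7. professional liability coverage $2,500,000 ≥ $2,250,000 → met
8. proficiency testing failures in the past year 1 ≤ 1 → met
9. proficiency testing 348 days ago vs limit 365 → met
10. qualified laboratory directors 0 < 2 → not met
11. quality-control review 393 days ago vs limit 365 → not met
12. personnel competency assessment 407 days ago vs limit 540 → met
Not met: 1, 2, 4, 10, 11

1, 2, 4, 10, 11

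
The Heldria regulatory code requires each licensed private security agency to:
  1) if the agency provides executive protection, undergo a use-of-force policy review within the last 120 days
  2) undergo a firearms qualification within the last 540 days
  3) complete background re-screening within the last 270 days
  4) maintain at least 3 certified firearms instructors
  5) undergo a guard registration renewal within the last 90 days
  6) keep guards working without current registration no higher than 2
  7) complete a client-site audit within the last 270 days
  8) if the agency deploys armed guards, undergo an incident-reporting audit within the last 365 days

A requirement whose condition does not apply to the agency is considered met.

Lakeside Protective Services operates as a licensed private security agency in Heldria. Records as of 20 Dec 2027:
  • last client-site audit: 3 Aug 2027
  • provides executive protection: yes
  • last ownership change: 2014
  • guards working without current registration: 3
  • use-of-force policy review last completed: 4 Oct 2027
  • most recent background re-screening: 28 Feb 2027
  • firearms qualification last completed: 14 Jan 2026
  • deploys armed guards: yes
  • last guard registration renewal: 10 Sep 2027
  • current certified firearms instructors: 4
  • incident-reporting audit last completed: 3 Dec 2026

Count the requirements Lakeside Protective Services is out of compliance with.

5

1. condition 'provides executive protection' holds; use-of-force policy review 77 days ago vs limit 120 → met
2. firearms qualification 705 days ago vs limit 540 → not met
3. background re-screening 295 days ago vs limit 270 → not met
4. certified firearms instructors 4 ≥ 3 → met
5. guard registration renewal 101 days ago vs limit 90 → not met
6. guards working without current registration 3 > 2 → not met
7. client-site audit 139 days ago vs limit 270 → met
8. condition 'deploys armed guards' holds; incident-reporting audit 382 days ago vs limit 365 → not met
Not met: 5 of 8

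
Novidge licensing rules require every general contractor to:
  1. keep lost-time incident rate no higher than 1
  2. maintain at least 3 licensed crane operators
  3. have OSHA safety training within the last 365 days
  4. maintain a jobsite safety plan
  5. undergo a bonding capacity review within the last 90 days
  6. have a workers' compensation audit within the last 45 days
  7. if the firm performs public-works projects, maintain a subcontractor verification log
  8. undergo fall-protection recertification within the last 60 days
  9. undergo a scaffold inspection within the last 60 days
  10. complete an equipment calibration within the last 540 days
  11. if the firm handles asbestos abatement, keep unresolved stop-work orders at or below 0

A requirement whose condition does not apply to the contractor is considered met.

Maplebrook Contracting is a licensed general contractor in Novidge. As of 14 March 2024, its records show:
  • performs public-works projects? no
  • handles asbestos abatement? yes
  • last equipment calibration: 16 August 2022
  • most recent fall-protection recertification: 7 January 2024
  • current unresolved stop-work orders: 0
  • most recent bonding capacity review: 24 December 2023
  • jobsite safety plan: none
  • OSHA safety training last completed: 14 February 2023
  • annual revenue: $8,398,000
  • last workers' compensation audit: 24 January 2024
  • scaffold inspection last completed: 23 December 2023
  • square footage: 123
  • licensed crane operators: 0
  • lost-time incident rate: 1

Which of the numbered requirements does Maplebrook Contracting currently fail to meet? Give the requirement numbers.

1. lost-time incident rate 1 ≤ 1 → met
2. licensed crane operators 0 < 3 → not met
3. OSHA safety training 394 days ago vs limit 365 → not met
4. jobsite safety plan absent → not met
5. bonding capacity review 81 days ago vs limit 90 → met
6. workers' compensation audit 50 days ago vs limit 45 → not met
7. condition 'performs public-works projects' does not hold → requirement n/a → met
8. fall-protection recertification 67 days ago vs limit 60 → not met
9. scaffold inspection 82 days ago vs limit 60 → not met
10. equipment calibration 576 days ago vs limit 540 → not met
11. condition 'handles asbestos abatement' holds; unresolved stop-work orders 0 ≤ 0 → met
Not met: 2, 3, 4, 6, 8, 9, 10

2, 3, 4, 6, 8, 9, 10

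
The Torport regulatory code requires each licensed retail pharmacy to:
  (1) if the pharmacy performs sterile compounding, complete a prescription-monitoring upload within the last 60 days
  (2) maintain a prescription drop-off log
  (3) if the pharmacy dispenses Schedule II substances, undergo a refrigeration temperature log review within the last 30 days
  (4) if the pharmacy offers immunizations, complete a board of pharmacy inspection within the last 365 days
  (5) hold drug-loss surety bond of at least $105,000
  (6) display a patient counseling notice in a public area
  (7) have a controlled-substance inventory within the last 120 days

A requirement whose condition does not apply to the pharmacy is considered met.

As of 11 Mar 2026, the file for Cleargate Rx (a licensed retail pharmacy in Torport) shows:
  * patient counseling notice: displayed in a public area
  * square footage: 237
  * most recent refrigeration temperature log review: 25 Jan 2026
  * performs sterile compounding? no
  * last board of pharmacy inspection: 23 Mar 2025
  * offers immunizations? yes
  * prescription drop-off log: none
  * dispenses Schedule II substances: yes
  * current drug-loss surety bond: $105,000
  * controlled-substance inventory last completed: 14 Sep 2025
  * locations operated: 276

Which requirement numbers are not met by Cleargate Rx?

2, 3, 7

1. condition 'performs sterile compounding' does not hold → requirement n/a → met
2. prescription drop-off log absent → not met
3. condition 'dispenses Schedule II substances' holds; refrigeration temperature log review 45 days ago vs limit 30 → not met
4. condition 'offers immunizations' holds; board of pharmacy inspection 353 days ago vs limit 365 → met
5. drug-loss surety bond $105,000 ≥ $105,000 → met
6. patient counseling notice present → met
7. controlled-substance inventory 178 days ago vs limit 120 → not met
Not met: 2, 3, 7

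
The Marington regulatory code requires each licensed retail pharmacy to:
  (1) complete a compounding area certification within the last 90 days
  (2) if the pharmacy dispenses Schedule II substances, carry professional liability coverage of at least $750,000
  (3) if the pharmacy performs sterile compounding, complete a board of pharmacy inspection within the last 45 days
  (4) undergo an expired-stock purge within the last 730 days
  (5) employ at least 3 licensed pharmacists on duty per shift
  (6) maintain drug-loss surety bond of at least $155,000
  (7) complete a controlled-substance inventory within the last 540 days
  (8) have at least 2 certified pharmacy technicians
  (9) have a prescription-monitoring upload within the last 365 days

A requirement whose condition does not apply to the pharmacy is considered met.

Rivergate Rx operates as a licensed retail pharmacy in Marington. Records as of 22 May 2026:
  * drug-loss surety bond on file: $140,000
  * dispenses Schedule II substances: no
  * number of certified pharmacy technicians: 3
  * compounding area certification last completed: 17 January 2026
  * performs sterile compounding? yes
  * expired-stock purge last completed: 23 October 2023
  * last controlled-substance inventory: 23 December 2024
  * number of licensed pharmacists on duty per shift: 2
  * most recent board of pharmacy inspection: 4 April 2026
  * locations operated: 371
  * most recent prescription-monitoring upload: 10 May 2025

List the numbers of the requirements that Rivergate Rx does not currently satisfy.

1. compounding area certification 125 days ago vs limit 90 → not met
2. condition 'dispenses Schedule II substances' does not hold → requirement n/a → met
3. condition 'performs sterile compounding' holds; board of pharmacy inspection 48 days ago vs limit 45 → not met
4. expired-stock purge 942 days ago vs limit 730 → not met
5. licensed pharmacists on duty per shift 2 < 3 → not met
6. drug-loss surety bond $140,000 < $155,000 → not met
7. controlled-substance inventory 515 days ago vs limit 540 → met
8. certified pharmacy technicians 3 ≥ 2 → met
9. prescription-monitoring upload 377 days ago vs limit 365 → not met
Not met: 1, 3, 4, 5, 6, 9

1, 3, 4, 5, 6, 9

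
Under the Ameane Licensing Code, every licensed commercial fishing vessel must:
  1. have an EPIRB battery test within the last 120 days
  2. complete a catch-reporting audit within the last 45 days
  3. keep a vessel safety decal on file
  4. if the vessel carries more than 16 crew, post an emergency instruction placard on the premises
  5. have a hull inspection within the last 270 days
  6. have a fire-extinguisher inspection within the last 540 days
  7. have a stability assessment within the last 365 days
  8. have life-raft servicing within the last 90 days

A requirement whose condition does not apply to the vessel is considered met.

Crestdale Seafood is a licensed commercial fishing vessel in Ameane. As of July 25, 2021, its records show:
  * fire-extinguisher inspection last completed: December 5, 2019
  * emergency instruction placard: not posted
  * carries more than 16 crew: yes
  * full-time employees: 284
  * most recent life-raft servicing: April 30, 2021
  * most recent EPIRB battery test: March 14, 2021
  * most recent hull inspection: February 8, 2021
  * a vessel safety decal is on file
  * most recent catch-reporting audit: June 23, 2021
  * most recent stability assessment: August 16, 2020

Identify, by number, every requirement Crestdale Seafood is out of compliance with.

1, 4, 6

1. EPIRB battery test 133 days ago vs limit 120 → not met
2. catch-reporting audit 32 days ago vs limit 45 → met
3. vessel safety decal present → met
4. condition 'carries more than 16 crew' holds; emergency instruction placard absent → not met
5. hull inspection 167 days ago vs limit 270 → met
6. fire-extinguisher inspection 598 days ago vs limit 540 → not met
7. stability assessment 343 days ago vs limit 365 → met
8. life-raft servicing 86 days ago vs limit 90 → met
Not met: 1, 4, 6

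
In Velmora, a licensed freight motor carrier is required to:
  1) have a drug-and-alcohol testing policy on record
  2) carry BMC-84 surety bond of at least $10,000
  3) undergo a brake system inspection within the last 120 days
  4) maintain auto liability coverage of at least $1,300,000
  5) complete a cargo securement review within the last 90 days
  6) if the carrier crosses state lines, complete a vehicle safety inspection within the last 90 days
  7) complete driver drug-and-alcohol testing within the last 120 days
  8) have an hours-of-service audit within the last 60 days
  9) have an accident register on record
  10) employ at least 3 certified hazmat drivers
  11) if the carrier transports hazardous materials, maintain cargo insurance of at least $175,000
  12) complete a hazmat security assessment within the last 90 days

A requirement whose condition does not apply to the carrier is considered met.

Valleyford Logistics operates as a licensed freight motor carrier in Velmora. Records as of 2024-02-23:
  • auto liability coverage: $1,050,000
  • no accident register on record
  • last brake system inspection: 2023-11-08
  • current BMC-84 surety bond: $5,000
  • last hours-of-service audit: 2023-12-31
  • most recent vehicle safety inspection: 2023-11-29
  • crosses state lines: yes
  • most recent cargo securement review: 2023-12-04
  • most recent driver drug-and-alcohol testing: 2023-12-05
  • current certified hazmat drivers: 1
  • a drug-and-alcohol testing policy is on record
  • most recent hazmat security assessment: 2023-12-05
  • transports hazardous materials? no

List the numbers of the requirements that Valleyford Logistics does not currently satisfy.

1. drug-and-alcohol testing policy present → met
2. BMC-84 surety bond $5,000 < $10,000 → not met
3. brake system inspection 107 days ago vs limit 120 → met
4. auto liability coverage $1,050,000 < $1,300,000 → not met
5. cargo securement review 81 days ago vs limit 90 → met
6. condition 'crosses state lines' holds; vehicle safety inspection 86 days ago vs limit 90 → met
7. driver drug-and-alcohol testing 80 days ago vs limit 120 → met
8. hours-of-service audit 54 days ago vs limit 60 → met
9. accident register absent → not met
10. certified hazmat drivers 1 < 3 → not met
11. condition 'transports hazardous materials' does not hold → requirement n/a → met
12. hazmat security assessment 80 days ago vs limit 90 → met
Not met: 2, 4, 9, 10

2, 4, 9, 10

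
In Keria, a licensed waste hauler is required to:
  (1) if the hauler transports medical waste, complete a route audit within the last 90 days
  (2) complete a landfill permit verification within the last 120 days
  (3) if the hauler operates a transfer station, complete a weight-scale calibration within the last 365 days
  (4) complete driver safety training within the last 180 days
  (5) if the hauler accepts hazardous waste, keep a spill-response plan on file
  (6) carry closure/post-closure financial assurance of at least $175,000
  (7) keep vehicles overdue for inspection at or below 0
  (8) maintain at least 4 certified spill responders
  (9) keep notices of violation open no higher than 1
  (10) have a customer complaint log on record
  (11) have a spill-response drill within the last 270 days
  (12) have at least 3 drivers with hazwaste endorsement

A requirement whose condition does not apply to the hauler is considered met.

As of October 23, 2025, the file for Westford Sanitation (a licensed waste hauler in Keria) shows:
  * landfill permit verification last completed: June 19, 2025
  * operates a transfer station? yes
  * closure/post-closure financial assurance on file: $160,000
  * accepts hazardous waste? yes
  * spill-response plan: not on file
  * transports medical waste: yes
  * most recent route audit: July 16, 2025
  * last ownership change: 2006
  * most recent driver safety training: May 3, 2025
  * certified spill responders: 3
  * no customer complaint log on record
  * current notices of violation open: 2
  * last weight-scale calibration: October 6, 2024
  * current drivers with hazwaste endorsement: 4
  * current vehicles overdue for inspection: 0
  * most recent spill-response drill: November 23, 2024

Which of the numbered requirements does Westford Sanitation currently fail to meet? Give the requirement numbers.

1, 2, 3, 5, 6, 8, 9, 10, 11

1. condition 'transports medical waste' holds; route audit 99 days ago vs limit 90 → not met
2. landfill permit verification 126 days ago vs limit 120 → not met
3. condition 'operates a transfer station' holds; weight-scale calibration 382 days ago vs limit 365 → not met
4. driver safety training 173 days ago vs limit 180 → met
5. condition 'accepts hazardous waste' holds; spill-response plan absent → not met
6. closure/post-closure financial assurance $160,000 < $175,000 → not met
7. vehicles overdue for inspection 0 ≤ 0 → met
8. certified spill responders 3 < 4 → not met
9. notices of violation open 2 > 1 → not met
10. customer complaint log absent → not met
11. spill-response drill 334 days ago vs limit 270 → not met
12. drivers with hazwaste endorsement 4 ≥ 3 → met
Not met: 1, 2, 3, 5, 6, 8, 9, 10, 11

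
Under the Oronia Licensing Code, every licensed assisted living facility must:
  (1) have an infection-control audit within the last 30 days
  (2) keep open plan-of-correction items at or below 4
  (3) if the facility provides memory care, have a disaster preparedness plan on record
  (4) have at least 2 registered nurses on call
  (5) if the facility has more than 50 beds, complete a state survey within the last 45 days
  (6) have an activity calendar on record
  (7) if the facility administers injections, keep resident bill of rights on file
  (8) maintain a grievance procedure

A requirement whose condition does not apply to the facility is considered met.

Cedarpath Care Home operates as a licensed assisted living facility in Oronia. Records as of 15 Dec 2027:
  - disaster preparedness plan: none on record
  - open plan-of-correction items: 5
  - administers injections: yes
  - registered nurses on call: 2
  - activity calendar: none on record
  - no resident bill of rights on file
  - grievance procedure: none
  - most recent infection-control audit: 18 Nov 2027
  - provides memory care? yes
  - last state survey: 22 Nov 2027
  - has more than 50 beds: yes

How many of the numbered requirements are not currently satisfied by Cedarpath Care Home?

1. infection-control audit 27 days ago vs limit 30 → met
2. open plan-of-correction items 5 > 4 → not met
3. condition 'provides memory care' holds; disaster preparedness plan absent → not met
4. registered nurses on call 2 ≥ 2 → met
5. condition 'has more than 50 beds' holds; state survey 23 days ago vs limit 45 → met
6. activity calendar absent → not met
7. condition 'administers injections' holds; resident bill of rights absent → not met
8. grievance procedure absent → not met
Not met: 5 of 8

5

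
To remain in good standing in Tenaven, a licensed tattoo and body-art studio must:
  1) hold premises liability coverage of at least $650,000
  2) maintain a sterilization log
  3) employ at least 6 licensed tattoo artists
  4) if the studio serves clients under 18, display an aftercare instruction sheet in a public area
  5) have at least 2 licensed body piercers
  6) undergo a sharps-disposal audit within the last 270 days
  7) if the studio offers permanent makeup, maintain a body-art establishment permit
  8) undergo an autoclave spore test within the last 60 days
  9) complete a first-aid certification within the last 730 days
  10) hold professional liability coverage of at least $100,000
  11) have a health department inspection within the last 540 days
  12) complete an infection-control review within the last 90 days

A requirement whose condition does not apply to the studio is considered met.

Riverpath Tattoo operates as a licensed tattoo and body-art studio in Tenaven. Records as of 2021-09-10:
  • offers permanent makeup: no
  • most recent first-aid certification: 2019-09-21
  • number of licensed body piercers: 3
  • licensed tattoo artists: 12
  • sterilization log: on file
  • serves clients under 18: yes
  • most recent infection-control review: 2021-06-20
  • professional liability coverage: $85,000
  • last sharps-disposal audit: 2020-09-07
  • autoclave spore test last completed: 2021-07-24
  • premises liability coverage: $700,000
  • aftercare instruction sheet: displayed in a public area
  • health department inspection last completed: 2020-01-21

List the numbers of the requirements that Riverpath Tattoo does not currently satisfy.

6, 10, 11

1. premises liability coverage $700,000 ≥ $650,000 → met
2. sterilization log present → met
3. licensed tattoo artists 12 ≥ 6 → met
4. condition 'serves clients under 18' holds; aftercare instruction sheet present → met
5. licensed body piercers 3 ≥ 2 → met
6. sharps-disposal audit 368 days ago vs limit 270 → not met
7. condition 'offers permanent makeup' does not hold → requirement n/a → met
8. autoclave spore test 48 days ago vs limit 60 → met
9. first-aid certification 720 days ago vs limit 730 → met
10. professional liability coverage $85,000 < $100,000 → not met
11. health department inspection 598 days ago vs limit 540 → not met
12. infection-control review 82 days ago vs limit 90 → met
Not met: 6, 10, 11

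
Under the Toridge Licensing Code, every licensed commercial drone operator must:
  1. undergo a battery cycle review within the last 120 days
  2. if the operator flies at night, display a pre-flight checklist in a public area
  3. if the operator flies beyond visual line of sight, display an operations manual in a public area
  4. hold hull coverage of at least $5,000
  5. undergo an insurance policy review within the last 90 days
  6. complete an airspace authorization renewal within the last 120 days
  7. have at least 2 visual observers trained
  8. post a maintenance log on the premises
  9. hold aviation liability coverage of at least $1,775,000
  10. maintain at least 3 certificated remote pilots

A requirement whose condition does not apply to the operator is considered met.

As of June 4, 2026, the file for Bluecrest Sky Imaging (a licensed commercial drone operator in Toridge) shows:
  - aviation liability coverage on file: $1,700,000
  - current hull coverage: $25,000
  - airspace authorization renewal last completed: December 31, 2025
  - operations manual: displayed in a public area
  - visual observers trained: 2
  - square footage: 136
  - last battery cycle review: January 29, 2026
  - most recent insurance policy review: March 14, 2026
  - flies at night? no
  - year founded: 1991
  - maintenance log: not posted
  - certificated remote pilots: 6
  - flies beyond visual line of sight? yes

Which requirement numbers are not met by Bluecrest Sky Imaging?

1. battery cycle review 126 days ago vs limit 120 → not met
2. condition 'flies at night' does not hold → requirement n/a → met
3. condition 'flies beyond visual line of sight' holds; operations manual present → met
4. hull coverage $25,000 ≥ $5,000 → met
5. insurance policy review 82 days ago vs limit 90 → met
6. airspace authorization renewal 155 days ago vs limit 120 → not met
7. visual observers trained 2 ≥ 2 → met
8. maintenance log absent → not met
9. aviation liability coverage $1,700,000 < $1,775,000 → not met
10. certificated remote pilots 6 ≥ 3 → met
Not met: 1, 6, 8, 9

1, 6, 8, 9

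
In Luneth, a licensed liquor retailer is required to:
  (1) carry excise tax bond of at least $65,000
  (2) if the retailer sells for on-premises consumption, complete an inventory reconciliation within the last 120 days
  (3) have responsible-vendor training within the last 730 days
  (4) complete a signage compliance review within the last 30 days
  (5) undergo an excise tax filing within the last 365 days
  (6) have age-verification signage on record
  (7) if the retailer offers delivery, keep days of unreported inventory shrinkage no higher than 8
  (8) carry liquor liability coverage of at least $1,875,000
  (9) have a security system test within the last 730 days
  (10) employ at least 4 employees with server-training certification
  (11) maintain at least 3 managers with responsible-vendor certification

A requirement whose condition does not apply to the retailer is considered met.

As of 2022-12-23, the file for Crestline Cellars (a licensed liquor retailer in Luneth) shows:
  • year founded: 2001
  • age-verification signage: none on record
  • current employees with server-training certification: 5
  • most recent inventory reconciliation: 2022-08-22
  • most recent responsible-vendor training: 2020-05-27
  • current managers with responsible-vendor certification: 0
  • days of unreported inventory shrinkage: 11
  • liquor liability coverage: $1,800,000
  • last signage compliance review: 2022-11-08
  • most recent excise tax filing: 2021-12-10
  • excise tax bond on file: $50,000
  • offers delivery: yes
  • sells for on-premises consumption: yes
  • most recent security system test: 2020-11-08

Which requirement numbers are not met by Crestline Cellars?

1. excise tax bond $50,000 < $65,000 → not met
2. condition 'sells for on-premises consumption' holds; inventory reconciliation 123 days ago vs limit 120 → not met
3. responsible-vendor training 940 days ago vs limit 730 → not met
4. signage compliance review 45 days ago vs limit 30 → not met
5. excise tax filing 378 days ago vs limit 365 → not met
6. age-verification signage absent → not met
7. condition 'offers delivery' holds; days of unreported inventory shrinkage 11 > 8 → not met
8. liquor liability coverage $1,800,000 < $1,875,000 → not met
9. security system test 775 days ago vs limit 730 → not met
10. employees with server-training certification 5 ≥ 4 → met
11. managers with responsible-vendor certification 0 < 3 → not met
Not met: 1, 2, 3, 4, 5, 6, 7, 8, 9, 11

1, 2, 3, 4, 5, 6, 7, 8, 9, 11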